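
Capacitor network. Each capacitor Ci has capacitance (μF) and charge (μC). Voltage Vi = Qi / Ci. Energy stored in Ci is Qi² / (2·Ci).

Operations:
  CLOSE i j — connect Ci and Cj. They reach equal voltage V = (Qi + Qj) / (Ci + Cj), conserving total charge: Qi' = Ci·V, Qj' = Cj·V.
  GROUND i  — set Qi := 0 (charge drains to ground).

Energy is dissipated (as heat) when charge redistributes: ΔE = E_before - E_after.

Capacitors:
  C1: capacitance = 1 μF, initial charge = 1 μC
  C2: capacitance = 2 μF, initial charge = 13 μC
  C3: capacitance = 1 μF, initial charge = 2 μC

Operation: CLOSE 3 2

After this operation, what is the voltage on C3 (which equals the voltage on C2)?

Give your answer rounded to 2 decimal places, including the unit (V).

Answer: 5.00 V

Derivation:
Initial: C1(1μF, Q=1μC, V=1.00V), C2(2μF, Q=13μC, V=6.50V), C3(1μF, Q=2μC, V=2.00V)
Op 1: CLOSE 3-2: Q_total=15.00, C_total=3.00, V=5.00; Q3=5.00, Q2=10.00; dissipated=6.750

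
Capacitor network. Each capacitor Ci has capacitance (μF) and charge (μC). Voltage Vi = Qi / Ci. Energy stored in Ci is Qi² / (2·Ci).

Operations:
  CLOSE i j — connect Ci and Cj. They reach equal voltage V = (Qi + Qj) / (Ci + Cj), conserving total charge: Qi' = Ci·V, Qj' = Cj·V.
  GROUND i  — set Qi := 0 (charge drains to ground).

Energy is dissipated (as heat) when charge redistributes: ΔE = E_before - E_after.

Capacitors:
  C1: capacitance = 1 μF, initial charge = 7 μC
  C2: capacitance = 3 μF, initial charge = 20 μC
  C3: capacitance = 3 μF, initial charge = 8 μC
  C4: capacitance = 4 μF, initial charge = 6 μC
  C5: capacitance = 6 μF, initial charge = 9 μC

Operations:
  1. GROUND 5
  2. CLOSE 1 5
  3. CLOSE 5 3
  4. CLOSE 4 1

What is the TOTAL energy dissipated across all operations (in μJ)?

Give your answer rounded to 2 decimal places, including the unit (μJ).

Answer: 30.63 μJ

Derivation:
Initial: C1(1μF, Q=7μC, V=7.00V), C2(3μF, Q=20μC, V=6.67V), C3(3μF, Q=8μC, V=2.67V), C4(4μF, Q=6μC, V=1.50V), C5(6μF, Q=9μC, V=1.50V)
Op 1: GROUND 5: Q5=0; energy lost=6.750
Op 2: CLOSE 1-5: Q_total=7.00, C_total=7.00, V=1.00; Q1=1.00, Q5=6.00; dissipated=21.000
Op 3: CLOSE 5-3: Q_total=14.00, C_total=9.00, V=1.56; Q5=9.33, Q3=4.67; dissipated=2.778
Op 4: CLOSE 4-1: Q_total=7.00, C_total=5.00, V=1.40; Q4=5.60, Q1=1.40; dissipated=0.100
Total dissipated: 30.628 μJ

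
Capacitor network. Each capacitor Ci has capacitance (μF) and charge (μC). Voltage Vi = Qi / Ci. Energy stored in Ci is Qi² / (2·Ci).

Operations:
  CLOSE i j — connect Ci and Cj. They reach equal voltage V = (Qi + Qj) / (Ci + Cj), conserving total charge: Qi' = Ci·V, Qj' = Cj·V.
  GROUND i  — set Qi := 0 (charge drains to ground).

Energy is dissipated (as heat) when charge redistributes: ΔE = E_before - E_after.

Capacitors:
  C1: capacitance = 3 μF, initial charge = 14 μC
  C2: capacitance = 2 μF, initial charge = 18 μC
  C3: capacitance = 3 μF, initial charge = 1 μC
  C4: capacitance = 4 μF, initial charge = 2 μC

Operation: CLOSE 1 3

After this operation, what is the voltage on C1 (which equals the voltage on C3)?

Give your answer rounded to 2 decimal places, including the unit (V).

Answer: 2.50 V

Derivation:
Initial: C1(3μF, Q=14μC, V=4.67V), C2(2μF, Q=18μC, V=9.00V), C3(3μF, Q=1μC, V=0.33V), C4(4μF, Q=2μC, V=0.50V)
Op 1: CLOSE 1-3: Q_total=15.00, C_total=6.00, V=2.50; Q1=7.50, Q3=7.50; dissipated=14.083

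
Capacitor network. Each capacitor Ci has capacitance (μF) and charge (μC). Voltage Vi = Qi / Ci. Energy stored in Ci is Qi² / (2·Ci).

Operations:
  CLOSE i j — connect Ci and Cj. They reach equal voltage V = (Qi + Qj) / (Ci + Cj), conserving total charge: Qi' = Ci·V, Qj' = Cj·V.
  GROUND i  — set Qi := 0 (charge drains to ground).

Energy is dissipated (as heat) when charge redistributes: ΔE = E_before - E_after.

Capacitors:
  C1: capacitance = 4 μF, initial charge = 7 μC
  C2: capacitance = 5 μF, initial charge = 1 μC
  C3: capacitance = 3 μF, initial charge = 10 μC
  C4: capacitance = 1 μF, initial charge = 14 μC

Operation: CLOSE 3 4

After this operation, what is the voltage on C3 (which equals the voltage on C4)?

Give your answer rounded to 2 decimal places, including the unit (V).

Answer: 6.00 V

Derivation:
Initial: C1(4μF, Q=7μC, V=1.75V), C2(5μF, Q=1μC, V=0.20V), C3(3μF, Q=10μC, V=3.33V), C4(1μF, Q=14μC, V=14.00V)
Op 1: CLOSE 3-4: Q_total=24.00, C_total=4.00, V=6.00; Q3=18.00, Q4=6.00; dissipated=42.667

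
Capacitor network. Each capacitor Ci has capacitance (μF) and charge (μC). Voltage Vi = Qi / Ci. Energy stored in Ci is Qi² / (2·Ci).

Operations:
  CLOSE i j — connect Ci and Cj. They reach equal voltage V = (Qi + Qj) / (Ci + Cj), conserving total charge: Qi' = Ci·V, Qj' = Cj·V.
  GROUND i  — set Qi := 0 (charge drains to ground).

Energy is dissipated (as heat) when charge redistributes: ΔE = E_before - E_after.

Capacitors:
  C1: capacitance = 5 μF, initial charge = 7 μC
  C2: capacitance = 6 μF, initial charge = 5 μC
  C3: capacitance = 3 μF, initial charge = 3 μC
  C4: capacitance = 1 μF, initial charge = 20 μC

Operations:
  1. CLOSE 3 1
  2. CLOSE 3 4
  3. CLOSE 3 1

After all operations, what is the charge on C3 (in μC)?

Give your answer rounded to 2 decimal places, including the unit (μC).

Initial: C1(5μF, Q=7μC, V=1.40V), C2(6μF, Q=5μC, V=0.83V), C3(3μF, Q=3μC, V=1.00V), C4(1μF, Q=20μC, V=20.00V)
Op 1: CLOSE 3-1: Q_total=10.00, C_total=8.00, V=1.25; Q3=3.75, Q1=6.25; dissipated=0.150
Op 2: CLOSE 3-4: Q_total=23.75, C_total=4.00, V=5.94; Q3=17.81, Q4=5.94; dissipated=131.836
Op 3: CLOSE 3-1: Q_total=24.06, C_total=8.00, V=3.01; Q3=9.02, Q1=15.04; dissipated=20.599
Final charges: Q1=15.04, Q2=5.00, Q3=9.02, Q4=5.94

Answer: 9.02 μC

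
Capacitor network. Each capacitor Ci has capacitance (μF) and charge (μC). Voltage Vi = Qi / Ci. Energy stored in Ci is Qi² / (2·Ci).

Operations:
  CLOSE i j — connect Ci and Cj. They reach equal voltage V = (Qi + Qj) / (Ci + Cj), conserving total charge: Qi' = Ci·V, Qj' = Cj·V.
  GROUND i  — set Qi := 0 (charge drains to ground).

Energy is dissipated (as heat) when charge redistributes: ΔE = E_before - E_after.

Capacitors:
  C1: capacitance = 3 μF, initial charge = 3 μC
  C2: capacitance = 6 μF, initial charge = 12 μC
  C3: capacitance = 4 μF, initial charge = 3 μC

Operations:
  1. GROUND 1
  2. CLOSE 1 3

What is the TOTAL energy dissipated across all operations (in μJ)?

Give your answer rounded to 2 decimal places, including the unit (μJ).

Answer: 1.98 μJ

Derivation:
Initial: C1(3μF, Q=3μC, V=1.00V), C2(6μF, Q=12μC, V=2.00V), C3(4μF, Q=3μC, V=0.75V)
Op 1: GROUND 1: Q1=0; energy lost=1.500
Op 2: CLOSE 1-3: Q_total=3.00, C_total=7.00, V=0.43; Q1=1.29, Q3=1.71; dissipated=0.482
Total dissipated: 1.982 μJ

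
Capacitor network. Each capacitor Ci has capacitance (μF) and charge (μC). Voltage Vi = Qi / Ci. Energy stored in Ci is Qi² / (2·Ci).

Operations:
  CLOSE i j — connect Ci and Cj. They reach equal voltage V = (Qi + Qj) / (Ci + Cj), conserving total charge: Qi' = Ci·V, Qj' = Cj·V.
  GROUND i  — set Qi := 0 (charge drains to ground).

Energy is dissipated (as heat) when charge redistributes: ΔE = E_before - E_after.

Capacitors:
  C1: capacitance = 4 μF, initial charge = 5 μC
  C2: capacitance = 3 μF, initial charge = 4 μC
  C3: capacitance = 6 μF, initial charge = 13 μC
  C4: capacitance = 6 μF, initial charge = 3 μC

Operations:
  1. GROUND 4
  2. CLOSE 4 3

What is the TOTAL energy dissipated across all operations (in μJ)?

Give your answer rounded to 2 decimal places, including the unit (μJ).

Initial: C1(4μF, Q=5μC, V=1.25V), C2(3μF, Q=4μC, V=1.33V), C3(6μF, Q=13μC, V=2.17V), C4(6μF, Q=3μC, V=0.50V)
Op 1: GROUND 4: Q4=0; energy lost=0.750
Op 2: CLOSE 4-3: Q_total=13.00, C_total=12.00, V=1.08; Q4=6.50, Q3=6.50; dissipated=7.042
Total dissipated: 7.792 μJ

Answer: 7.79 μJ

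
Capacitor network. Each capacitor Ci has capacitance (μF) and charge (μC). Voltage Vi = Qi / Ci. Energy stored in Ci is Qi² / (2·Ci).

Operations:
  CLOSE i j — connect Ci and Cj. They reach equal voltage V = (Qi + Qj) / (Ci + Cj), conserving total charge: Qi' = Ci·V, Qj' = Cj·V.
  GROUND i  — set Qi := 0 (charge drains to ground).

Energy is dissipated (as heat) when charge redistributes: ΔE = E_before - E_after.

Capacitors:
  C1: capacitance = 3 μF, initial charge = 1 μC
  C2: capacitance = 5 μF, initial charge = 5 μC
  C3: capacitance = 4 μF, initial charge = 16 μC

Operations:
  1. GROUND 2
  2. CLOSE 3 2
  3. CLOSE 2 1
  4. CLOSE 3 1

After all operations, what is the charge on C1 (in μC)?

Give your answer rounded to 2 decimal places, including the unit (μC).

Answer: 4.64 μC

Derivation:
Initial: C1(3μF, Q=1μC, V=0.33V), C2(5μF, Q=5μC, V=1.00V), C3(4μF, Q=16μC, V=4.00V)
Op 1: GROUND 2: Q2=0; energy lost=2.500
Op 2: CLOSE 3-2: Q_total=16.00, C_total=9.00, V=1.78; Q3=7.11, Q2=8.89; dissipated=17.778
Op 3: CLOSE 2-1: Q_total=9.89, C_total=8.00, V=1.24; Q2=6.18, Q1=3.71; dissipated=1.956
Op 4: CLOSE 3-1: Q_total=10.82, C_total=7.00, V=1.55; Q3=6.18, Q1=4.64; dissipated=0.251
Final charges: Q1=4.64, Q2=6.18, Q3=6.18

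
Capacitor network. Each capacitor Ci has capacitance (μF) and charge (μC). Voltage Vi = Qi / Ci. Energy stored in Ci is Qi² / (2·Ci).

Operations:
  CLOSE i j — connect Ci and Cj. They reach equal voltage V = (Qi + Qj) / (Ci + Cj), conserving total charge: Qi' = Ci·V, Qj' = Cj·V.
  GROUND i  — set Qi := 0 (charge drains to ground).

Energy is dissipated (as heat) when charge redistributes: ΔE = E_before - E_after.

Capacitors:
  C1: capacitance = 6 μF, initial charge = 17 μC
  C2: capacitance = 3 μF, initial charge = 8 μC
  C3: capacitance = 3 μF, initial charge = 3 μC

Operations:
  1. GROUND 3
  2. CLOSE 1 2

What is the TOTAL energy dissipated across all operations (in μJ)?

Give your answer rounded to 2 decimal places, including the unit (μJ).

Initial: C1(6μF, Q=17μC, V=2.83V), C2(3μF, Q=8μC, V=2.67V), C3(3μF, Q=3μC, V=1.00V)
Op 1: GROUND 3: Q3=0; energy lost=1.500
Op 2: CLOSE 1-2: Q_total=25.00, C_total=9.00, V=2.78; Q1=16.67, Q2=8.33; dissipated=0.028
Total dissipated: 1.528 μJ

Answer: 1.53 μJ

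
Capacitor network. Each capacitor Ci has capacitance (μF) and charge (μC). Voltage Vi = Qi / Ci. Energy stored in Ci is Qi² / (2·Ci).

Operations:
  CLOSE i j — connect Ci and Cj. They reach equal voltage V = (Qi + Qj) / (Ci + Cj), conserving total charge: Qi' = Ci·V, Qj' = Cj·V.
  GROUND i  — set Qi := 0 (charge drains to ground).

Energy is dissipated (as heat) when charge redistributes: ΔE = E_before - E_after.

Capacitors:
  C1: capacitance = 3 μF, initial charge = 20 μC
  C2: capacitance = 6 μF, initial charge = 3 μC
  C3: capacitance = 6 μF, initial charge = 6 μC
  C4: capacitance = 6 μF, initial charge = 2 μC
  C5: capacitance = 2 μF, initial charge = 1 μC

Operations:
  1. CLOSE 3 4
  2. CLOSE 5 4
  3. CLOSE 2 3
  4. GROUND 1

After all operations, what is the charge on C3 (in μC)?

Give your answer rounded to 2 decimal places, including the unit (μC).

Initial: C1(3μF, Q=20μC, V=6.67V), C2(6μF, Q=3μC, V=0.50V), C3(6μF, Q=6μC, V=1.00V), C4(6μF, Q=2μC, V=0.33V), C5(2μF, Q=1μC, V=0.50V)
Op 1: CLOSE 3-4: Q_total=8.00, C_total=12.00, V=0.67; Q3=4.00, Q4=4.00; dissipated=0.667
Op 2: CLOSE 5-4: Q_total=5.00, C_total=8.00, V=0.62; Q5=1.25, Q4=3.75; dissipated=0.021
Op 3: CLOSE 2-3: Q_total=7.00, C_total=12.00, V=0.58; Q2=3.50, Q3=3.50; dissipated=0.042
Op 4: GROUND 1: Q1=0; energy lost=66.667
Final charges: Q1=0.00, Q2=3.50, Q3=3.50, Q4=3.75, Q5=1.25

Answer: 3.50 μC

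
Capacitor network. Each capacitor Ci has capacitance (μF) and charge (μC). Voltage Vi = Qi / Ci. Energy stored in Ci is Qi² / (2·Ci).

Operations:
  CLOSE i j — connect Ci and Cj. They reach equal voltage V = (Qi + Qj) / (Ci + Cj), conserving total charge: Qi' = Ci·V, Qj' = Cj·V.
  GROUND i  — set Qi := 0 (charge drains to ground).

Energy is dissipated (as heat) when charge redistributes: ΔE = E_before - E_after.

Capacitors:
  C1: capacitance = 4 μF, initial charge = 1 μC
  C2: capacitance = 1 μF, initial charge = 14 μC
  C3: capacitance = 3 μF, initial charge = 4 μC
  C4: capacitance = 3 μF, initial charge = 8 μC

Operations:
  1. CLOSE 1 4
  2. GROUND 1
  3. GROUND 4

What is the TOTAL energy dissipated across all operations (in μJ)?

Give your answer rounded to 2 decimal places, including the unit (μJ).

Initial: C1(4μF, Q=1μC, V=0.25V), C2(1μF, Q=14μC, V=14.00V), C3(3μF, Q=4μC, V=1.33V), C4(3μF, Q=8μC, V=2.67V)
Op 1: CLOSE 1-4: Q_total=9.00, C_total=7.00, V=1.29; Q1=5.14, Q4=3.86; dissipated=5.006
Op 2: GROUND 1: Q1=0; energy lost=3.306
Op 3: GROUND 4: Q4=0; energy lost=2.480
Total dissipated: 10.792 μJ

Answer: 10.79 μJ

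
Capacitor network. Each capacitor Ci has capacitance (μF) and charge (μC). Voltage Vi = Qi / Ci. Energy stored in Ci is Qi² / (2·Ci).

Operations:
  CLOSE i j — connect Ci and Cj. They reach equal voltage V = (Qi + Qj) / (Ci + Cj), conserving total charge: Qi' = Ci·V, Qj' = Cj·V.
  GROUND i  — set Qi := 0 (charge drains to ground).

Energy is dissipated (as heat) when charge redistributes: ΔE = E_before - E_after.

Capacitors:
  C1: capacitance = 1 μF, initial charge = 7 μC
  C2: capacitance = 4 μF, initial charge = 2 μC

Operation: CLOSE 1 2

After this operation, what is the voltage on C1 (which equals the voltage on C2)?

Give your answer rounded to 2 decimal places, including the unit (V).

Answer: 1.80 V

Derivation:
Initial: C1(1μF, Q=7μC, V=7.00V), C2(4μF, Q=2μC, V=0.50V)
Op 1: CLOSE 1-2: Q_total=9.00, C_total=5.00, V=1.80; Q1=1.80, Q2=7.20; dissipated=16.900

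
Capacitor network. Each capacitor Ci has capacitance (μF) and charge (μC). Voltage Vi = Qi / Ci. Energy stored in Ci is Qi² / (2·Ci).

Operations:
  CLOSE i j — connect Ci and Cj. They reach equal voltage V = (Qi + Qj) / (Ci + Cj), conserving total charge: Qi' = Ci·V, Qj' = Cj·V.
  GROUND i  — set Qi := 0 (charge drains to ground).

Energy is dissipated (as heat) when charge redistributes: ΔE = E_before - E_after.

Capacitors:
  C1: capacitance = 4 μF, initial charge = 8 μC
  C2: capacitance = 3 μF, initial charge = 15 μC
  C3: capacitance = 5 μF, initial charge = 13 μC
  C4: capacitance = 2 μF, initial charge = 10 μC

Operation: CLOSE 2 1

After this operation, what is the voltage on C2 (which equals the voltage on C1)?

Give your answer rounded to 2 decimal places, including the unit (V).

Answer: 3.29 V

Derivation:
Initial: C1(4μF, Q=8μC, V=2.00V), C2(3μF, Q=15μC, V=5.00V), C3(5μF, Q=13μC, V=2.60V), C4(2μF, Q=10μC, V=5.00V)
Op 1: CLOSE 2-1: Q_total=23.00, C_total=7.00, V=3.29; Q2=9.86, Q1=13.14; dissipated=7.714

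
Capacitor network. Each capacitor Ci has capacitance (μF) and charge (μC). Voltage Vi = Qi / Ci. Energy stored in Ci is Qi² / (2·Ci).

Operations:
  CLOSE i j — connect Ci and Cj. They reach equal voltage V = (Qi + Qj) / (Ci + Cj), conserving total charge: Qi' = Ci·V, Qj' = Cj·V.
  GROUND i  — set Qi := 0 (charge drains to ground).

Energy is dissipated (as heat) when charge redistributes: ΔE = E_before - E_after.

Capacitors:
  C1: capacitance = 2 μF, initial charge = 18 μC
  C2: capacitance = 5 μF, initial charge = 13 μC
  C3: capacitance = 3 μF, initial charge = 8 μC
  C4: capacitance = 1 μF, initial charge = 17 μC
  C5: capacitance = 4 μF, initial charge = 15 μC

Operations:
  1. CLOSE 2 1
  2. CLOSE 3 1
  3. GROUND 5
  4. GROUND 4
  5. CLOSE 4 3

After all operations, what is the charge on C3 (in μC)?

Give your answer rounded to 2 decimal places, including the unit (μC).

Initial: C1(2μF, Q=18μC, V=9.00V), C2(5μF, Q=13μC, V=2.60V), C3(3μF, Q=8μC, V=2.67V), C4(1μF, Q=17μC, V=17.00V), C5(4μF, Q=15μC, V=3.75V)
Op 1: CLOSE 2-1: Q_total=31.00, C_total=7.00, V=4.43; Q2=22.14, Q1=8.86; dissipated=29.257
Op 2: CLOSE 3-1: Q_total=16.86, C_total=5.00, V=3.37; Q3=10.11, Q1=6.74; dissipated=1.863
Op 3: GROUND 5: Q5=0; energy lost=28.125
Op 4: GROUND 4: Q4=0; energy lost=144.500
Op 5: CLOSE 4-3: Q_total=10.11, C_total=4.00, V=2.53; Q4=2.53, Q3=7.59; dissipated=4.262
Final charges: Q1=6.74, Q2=22.14, Q3=7.59, Q4=2.53, Q5=0.00

Answer: 7.59 μC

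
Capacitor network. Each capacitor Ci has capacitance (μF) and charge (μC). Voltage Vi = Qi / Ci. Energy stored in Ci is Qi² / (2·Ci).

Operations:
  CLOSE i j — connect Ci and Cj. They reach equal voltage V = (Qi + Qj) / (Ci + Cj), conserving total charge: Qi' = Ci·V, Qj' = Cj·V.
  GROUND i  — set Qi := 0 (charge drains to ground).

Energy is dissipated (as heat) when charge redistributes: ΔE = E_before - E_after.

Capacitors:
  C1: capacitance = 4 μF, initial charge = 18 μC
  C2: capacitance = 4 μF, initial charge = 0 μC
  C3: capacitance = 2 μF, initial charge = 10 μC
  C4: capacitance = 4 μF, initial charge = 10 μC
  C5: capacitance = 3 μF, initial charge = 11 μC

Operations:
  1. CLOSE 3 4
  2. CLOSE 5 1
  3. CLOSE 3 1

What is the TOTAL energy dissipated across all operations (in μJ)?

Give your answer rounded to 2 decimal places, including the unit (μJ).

Initial: C1(4μF, Q=18μC, V=4.50V), C2(4μF, Q=0μC, V=0.00V), C3(2μF, Q=10μC, V=5.00V), C4(4μF, Q=10μC, V=2.50V), C5(3μF, Q=11μC, V=3.67V)
Op 1: CLOSE 3-4: Q_total=20.00, C_total=6.00, V=3.33; Q3=6.67, Q4=13.33; dissipated=4.167
Op 2: CLOSE 5-1: Q_total=29.00, C_total=7.00, V=4.14; Q5=12.43, Q1=16.57; dissipated=0.595
Op 3: CLOSE 3-1: Q_total=23.24, C_total=6.00, V=3.87; Q3=7.75, Q1=15.49; dissipated=0.437
Total dissipated: 5.199 μJ

Answer: 5.20 μJ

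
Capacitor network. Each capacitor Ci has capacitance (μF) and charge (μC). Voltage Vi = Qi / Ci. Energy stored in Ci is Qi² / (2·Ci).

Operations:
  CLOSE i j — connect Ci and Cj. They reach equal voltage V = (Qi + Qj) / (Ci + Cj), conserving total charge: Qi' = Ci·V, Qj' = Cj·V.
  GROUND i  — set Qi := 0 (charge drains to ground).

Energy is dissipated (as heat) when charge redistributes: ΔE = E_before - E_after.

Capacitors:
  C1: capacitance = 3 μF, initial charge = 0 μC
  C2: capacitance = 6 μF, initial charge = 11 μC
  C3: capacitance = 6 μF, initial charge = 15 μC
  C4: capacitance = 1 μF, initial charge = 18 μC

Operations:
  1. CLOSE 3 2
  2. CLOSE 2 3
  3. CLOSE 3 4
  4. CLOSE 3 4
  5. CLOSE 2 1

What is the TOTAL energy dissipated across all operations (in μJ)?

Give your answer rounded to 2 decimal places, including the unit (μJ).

Initial: C1(3μF, Q=0μC, V=0.00V), C2(6μF, Q=11μC, V=1.83V), C3(6μF, Q=15μC, V=2.50V), C4(1μF, Q=18μC, V=18.00V)
Op 1: CLOSE 3-2: Q_total=26.00, C_total=12.00, V=2.17; Q3=13.00, Q2=13.00; dissipated=0.667
Op 2: CLOSE 2-3: Q_total=26.00, C_total=12.00, V=2.17; Q2=13.00, Q3=13.00; dissipated=0.000
Op 3: CLOSE 3-4: Q_total=31.00, C_total=7.00, V=4.43; Q3=26.57, Q4=4.43; dissipated=107.440
Op 4: CLOSE 3-4: Q_total=31.00, C_total=7.00, V=4.43; Q3=26.57, Q4=4.43; dissipated=0.000
Op 5: CLOSE 2-1: Q_total=13.00, C_total=9.00, V=1.44; Q2=8.67, Q1=4.33; dissipated=4.694
Total dissipated: 112.802 μJ

Answer: 112.80 μJ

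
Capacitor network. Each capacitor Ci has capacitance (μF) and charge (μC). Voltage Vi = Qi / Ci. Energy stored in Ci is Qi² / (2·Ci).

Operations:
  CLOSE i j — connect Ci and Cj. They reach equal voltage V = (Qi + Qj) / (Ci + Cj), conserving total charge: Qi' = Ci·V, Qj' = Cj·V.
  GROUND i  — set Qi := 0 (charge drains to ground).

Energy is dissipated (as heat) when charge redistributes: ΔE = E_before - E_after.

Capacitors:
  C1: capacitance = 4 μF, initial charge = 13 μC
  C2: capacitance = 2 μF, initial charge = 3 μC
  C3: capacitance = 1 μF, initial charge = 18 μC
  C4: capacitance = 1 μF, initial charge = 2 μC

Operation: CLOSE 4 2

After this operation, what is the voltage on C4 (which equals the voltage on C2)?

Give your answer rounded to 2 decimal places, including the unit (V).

Initial: C1(4μF, Q=13μC, V=3.25V), C2(2μF, Q=3μC, V=1.50V), C3(1μF, Q=18μC, V=18.00V), C4(1μF, Q=2μC, V=2.00V)
Op 1: CLOSE 4-2: Q_total=5.00, C_total=3.00, V=1.67; Q4=1.67, Q2=3.33; dissipated=0.083

Answer: 1.67 V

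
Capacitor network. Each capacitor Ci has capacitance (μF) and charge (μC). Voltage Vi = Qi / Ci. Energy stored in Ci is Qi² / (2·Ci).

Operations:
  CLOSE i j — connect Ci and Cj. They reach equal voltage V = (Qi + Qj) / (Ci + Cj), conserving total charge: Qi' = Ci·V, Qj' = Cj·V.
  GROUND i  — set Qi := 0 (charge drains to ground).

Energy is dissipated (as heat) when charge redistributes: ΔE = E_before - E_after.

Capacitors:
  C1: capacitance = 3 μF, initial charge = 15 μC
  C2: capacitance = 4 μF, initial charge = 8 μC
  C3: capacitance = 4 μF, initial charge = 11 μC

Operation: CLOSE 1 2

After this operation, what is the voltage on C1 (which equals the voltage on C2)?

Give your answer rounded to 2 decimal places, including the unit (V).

Answer: 3.29 V

Derivation:
Initial: C1(3μF, Q=15μC, V=5.00V), C2(4μF, Q=8μC, V=2.00V), C3(4μF, Q=11μC, V=2.75V)
Op 1: CLOSE 1-2: Q_total=23.00, C_total=7.00, V=3.29; Q1=9.86, Q2=13.14; dissipated=7.714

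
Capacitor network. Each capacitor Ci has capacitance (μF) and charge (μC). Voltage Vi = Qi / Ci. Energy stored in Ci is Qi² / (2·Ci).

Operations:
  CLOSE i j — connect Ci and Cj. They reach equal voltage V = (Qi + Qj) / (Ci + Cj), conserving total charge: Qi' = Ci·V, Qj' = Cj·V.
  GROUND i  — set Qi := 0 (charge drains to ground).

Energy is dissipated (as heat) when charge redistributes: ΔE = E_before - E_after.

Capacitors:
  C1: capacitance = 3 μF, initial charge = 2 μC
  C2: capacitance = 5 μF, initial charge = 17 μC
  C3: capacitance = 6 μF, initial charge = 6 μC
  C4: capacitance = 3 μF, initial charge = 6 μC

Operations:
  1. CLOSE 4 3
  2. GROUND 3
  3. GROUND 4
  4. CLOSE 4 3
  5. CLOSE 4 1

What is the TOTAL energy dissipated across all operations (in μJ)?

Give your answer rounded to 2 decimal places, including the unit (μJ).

Initial: C1(3μF, Q=2μC, V=0.67V), C2(5μF, Q=17μC, V=3.40V), C3(6μF, Q=6μC, V=1.00V), C4(3μF, Q=6μC, V=2.00V)
Op 1: CLOSE 4-3: Q_total=12.00, C_total=9.00, V=1.33; Q4=4.00, Q3=8.00; dissipated=1.000
Op 2: GROUND 3: Q3=0; energy lost=5.333
Op 3: GROUND 4: Q4=0; energy lost=2.667
Op 4: CLOSE 4-3: Q_total=0.00, C_total=9.00, V=0.00; Q4=0.00, Q3=0.00; dissipated=0.000
Op 5: CLOSE 4-1: Q_total=2.00, C_total=6.00, V=0.33; Q4=1.00, Q1=1.00; dissipated=0.333
Total dissipated: 9.333 μJ

Answer: 9.33 μJ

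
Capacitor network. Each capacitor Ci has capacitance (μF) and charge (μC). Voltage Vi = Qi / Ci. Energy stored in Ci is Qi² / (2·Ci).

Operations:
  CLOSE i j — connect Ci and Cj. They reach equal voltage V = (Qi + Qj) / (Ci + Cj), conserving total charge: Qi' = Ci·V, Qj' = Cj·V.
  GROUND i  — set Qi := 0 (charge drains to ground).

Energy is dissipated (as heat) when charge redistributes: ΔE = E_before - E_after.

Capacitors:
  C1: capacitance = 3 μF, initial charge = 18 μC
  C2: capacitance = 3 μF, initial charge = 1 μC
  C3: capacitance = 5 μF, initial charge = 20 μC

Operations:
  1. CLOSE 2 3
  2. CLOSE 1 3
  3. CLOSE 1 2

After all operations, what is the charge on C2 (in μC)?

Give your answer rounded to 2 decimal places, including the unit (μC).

Initial: C1(3μF, Q=18μC, V=6.00V), C2(3μF, Q=1μC, V=0.33V), C3(5μF, Q=20μC, V=4.00V)
Op 1: CLOSE 2-3: Q_total=21.00, C_total=8.00, V=2.62; Q2=7.88, Q3=13.12; dissipated=12.604
Op 2: CLOSE 1-3: Q_total=31.12, C_total=8.00, V=3.89; Q1=11.67, Q3=19.45; dissipated=10.679
Op 3: CLOSE 1-2: Q_total=19.55, C_total=6.00, V=3.26; Q1=9.77, Q2=9.77; dissipated=1.201
Final charges: Q1=9.77, Q2=9.77, Q3=19.45

Answer: 9.77 μC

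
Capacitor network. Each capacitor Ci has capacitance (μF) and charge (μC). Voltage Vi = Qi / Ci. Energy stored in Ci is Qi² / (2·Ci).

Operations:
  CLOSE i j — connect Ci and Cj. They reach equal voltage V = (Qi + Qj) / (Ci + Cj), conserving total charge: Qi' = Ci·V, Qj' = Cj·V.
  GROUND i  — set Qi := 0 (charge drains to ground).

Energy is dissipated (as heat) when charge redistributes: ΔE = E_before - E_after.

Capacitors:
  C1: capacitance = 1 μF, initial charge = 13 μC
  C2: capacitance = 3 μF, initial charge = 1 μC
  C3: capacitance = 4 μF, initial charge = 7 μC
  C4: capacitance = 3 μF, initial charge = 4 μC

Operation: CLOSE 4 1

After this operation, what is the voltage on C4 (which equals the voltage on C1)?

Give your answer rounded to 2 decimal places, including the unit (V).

Initial: C1(1μF, Q=13μC, V=13.00V), C2(3μF, Q=1μC, V=0.33V), C3(4μF, Q=7μC, V=1.75V), C4(3μF, Q=4μC, V=1.33V)
Op 1: CLOSE 4-1: Q_total=17.00, C_total=4.00, V=4.25; Q4=12.75, Q1=4.25; dissipated=51.042

Answer: 4.25 V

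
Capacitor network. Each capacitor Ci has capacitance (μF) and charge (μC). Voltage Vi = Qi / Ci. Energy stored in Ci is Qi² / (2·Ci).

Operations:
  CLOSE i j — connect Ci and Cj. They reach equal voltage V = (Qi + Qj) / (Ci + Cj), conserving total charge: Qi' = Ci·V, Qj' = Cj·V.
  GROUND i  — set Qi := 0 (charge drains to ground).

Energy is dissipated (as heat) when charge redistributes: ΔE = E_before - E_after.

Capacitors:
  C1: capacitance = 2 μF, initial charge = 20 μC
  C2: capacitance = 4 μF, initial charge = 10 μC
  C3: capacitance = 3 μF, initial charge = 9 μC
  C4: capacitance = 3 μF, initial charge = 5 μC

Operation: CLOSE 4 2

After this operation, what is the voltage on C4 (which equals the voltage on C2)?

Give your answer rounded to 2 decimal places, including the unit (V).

Initial: C1(2μF, Q=20μC, V=10.00V), C2(4μF, Q=10μC, V=2.50V), C3(3μF, Q=9μC, V=3.00V), C4(3μF, Q=5μC, V=1.67V)
Op 1: CLOSE 4-2: Q_total=15.00, C_total=7.00, V=2.14; Q4=6.43, Q2=8.57; dissipated=0.595

Answer: 2.14 V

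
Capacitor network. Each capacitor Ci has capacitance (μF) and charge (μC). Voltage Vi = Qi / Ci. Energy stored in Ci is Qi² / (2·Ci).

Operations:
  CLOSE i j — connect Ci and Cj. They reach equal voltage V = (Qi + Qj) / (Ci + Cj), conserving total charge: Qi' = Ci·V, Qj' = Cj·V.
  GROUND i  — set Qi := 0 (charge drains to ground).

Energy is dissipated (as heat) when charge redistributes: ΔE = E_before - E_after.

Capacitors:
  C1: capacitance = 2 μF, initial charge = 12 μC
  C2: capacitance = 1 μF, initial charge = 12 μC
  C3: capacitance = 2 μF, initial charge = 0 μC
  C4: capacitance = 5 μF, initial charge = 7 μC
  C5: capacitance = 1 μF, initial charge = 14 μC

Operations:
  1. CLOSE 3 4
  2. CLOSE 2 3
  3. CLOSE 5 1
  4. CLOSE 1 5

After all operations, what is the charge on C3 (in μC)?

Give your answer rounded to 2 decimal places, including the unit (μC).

Answer: 9.33 μC

Derivation:
Initial: C1(2μF, Q=12μC, V=6.00V), C2(1μF, Q=12μC, V=12.00V), C3(2μF, Q=0μC, V=0.00V), C4(5μF, Q=7μC, V=1.40V), C5(1μF, Q=14μC, V=14.00V)
Op 1: CLOSE 3-4: Q_total=7.00, C_total=7.00, V=1.00; Q3=2.00, Q4=5.00; dissipated=1.400
Op 2: CLOSE 2-3: Q_total=14.00, C_total=3.00, V=4.67; Q2=4.67, Q3=9.33; dissipated=40.333
Op 3: CLOSE 5-1: Q_total=26.00, C_total=3.00, V=8.67; Q5=8.67, Q1=17.33; dissipated=21.333
Op 4: CLOSE 1-5: Q_total=26.00, C_total=3.00, V=8.67; Q1=17.33, Q5=8.67; dissipated=0.000
Final charges: Q1=17.33, Q2=4.67, Q3=9.33, Q4=5.00, Q5=8.67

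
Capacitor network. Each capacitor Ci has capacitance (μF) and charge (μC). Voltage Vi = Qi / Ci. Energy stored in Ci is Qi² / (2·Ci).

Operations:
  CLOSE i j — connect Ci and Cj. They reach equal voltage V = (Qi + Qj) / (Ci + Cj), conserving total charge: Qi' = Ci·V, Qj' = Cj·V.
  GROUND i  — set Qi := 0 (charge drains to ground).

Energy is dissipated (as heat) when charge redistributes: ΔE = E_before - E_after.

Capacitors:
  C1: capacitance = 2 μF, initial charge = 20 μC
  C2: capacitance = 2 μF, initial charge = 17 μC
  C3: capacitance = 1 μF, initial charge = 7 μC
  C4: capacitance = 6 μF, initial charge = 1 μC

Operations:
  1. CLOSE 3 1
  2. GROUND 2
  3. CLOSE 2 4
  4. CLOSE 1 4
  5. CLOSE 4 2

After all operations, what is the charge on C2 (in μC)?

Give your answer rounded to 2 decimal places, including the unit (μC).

Answer: 3.58 μC

Derivation:
Initial: C1(2μF, Q=20μC, V=10.00V), C2(2μF, Q=17μC, V=8.50V), C3(1μF, Q=7μC, V=7.00V), C4(6μF, Q=1μC, V=0.17V)
Op 1: CLOSE 3-1: Q_total=27.00, C_total=3.00, V=9.00; Q3=9.00, Q1=18.00; dissipated=3.000
Op 2: GROUND 2: Q2=0; energy lost=72.250
Op 3: CLOSE 2-4: Q_total=1.00, C_total=8.00, V=0.12; Q2=0.25, Q4=0.75; dissipated=0.021
Op 4: CLOSE 1-4: Q_total=18.75, C_total=8.00, V=2.34; Q1=4.69, Q4=14.06; dissipated=59.074
Op 5: CLOSE 4-2: Q_total=14.31, C_total=8.00, V=1.79; Q4=10.73, Q2=3.58; dissipated=3.692
Final charges: Q1=4.69, Q2=3.58, Q3=9.00, Q4=10.73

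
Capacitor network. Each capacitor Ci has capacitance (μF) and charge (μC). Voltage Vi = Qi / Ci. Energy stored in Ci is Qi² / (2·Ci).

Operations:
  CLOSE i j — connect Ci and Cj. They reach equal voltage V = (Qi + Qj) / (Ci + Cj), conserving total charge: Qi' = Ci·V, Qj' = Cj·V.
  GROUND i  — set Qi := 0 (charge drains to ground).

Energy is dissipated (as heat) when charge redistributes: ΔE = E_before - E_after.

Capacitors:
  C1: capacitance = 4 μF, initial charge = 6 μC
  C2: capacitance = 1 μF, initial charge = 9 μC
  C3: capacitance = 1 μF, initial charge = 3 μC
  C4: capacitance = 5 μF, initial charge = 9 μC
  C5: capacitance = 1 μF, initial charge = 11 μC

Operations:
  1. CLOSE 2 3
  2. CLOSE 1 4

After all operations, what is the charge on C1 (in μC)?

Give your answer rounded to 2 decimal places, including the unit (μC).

Initial: C1(4μF, Q=6μC, V=1.50V), C2(1μF, Q=9μC, V=9.00V), C3(1μF, Q=3μC, V=3.00V), C4(5μF, Q=9μC, V=1.80V), C5(1μF, Q=11μC, V=11.00V)
Op 1: CLOSE 2-3: Q_total=12.00, C_total=2.00, V=6.00; Q2=6.00, Q3=6.00; dissipated=9.000
Op 2: CLOSE 1-4: Q_total=15.00, C_total=9.00, V=1.67; Q1=6.67, Q4=8.33; dissipated=0.100
Final charges: Q1=6.67, Q2=6.00, Q3=6.00, Q4=8.33, Q5=11.00

Answer: 6.67 μC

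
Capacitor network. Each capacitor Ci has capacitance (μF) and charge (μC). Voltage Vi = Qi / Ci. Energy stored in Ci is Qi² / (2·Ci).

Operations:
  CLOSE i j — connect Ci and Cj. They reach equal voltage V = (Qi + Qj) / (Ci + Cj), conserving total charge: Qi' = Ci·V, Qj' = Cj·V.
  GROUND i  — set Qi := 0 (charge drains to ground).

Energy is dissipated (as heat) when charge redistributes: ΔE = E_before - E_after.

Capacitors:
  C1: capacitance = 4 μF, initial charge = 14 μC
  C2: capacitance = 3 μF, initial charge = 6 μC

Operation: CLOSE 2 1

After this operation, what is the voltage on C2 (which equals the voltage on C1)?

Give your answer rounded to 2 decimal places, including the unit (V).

Initial: C1(4μF, Q=14μC, V=3.50V), C2(3μF, Q=6μC, V=2.00V)
Op 1: CLOSE 2-1: Q_total=20.00, C_total=7.00, V=2.86; Q2=8.57, Q1=11.43; dissipated=1.929

Answer: 2.86 V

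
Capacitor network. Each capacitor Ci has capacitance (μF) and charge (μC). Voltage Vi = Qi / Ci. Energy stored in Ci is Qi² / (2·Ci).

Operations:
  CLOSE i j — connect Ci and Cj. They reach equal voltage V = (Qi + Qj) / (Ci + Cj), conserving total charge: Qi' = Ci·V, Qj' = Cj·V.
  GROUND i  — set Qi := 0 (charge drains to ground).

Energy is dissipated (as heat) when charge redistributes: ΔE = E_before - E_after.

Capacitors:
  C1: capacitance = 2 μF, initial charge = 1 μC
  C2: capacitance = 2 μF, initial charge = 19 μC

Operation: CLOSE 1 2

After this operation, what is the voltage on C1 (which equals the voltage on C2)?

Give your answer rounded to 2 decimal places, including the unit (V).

Initial: C1(2μF, Q=1μC, V=0.50V), C2(2μF, Q=19μC, V=9.50V)
Op 1: CLOSE 1-2: Q_total=20.00, C_total=4.00, V=5.00; Q1=10.00, Q2=10.00; dissipated=40.500

Answer: 5.00 V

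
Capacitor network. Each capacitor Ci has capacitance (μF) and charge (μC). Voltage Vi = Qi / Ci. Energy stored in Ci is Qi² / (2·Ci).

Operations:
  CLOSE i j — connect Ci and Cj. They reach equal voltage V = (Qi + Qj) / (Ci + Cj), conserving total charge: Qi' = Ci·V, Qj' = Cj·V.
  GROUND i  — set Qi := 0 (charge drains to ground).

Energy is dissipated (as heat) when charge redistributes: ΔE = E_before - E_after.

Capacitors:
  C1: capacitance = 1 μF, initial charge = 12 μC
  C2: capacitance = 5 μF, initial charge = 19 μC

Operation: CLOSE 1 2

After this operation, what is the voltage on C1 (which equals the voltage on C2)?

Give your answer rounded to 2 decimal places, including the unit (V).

Answer: 5.17 V

Derivation:
Initial: C1(1μF, Q=12μC, V=12.00V), C2(5μF, Q=19μC, V=3.80V)
Op 1: CLOSE 1-2: Q_total=31.00, C_total=6.00, V=5.17; Q1=5.17, Q2=25.83; dissipated=28.017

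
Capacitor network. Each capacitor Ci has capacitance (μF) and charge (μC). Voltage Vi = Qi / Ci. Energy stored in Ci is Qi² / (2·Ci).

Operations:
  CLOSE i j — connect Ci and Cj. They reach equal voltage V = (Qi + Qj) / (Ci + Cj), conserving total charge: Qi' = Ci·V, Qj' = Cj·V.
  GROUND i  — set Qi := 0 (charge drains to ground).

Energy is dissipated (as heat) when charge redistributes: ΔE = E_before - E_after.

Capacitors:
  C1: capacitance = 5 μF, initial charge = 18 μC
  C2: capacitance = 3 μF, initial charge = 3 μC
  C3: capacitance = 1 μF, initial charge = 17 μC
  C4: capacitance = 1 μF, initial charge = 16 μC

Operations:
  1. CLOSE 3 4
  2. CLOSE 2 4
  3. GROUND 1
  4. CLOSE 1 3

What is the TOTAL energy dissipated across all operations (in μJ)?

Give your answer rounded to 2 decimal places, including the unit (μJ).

Initial: C1(5μF, Q=18μC, V=3.60V), C2(3μF, Q=3μC, V=1.00V), C3(1μF, Q=17μC, V=17.00V), C4(1μF, Q=16μC, V=16.00V)
Op 1: CLOSE 3-4: Q_total=33.00, C_total=2.00, V=16.50; Q3=16.50, Q4=16.50; dissipated=0.250
Op 2: CLOSE 2-4: Q_total=19.50, C_total=4.00, V=4.88; Q2=14.62, Q4=4.88; dissipated=90.094
Op 3: GROUND 1: Q1=0; energy lost=32.400
Op 4: CLOSE 1-3: Q_total=16.50, C_total=6.00, V=2.75; Q1=13.75, Q3=2.75; dissipated=113.438
Total dissipated: 236.181 μJ

Answer: 236.18 μJ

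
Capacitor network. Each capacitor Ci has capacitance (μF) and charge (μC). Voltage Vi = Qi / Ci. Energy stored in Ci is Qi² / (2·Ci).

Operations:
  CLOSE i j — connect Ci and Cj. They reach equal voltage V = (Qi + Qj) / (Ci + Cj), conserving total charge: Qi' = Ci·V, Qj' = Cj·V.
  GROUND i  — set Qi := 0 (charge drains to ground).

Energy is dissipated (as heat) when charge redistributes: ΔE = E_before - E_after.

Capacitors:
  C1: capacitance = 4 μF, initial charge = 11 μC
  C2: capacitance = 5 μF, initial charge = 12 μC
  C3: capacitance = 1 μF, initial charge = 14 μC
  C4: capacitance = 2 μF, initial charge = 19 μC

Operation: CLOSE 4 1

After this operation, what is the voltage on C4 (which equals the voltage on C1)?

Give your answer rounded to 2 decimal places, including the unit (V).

Answer: 5.00 V

Derivation:
Initial: C1(4μF, Q=11μC, V=2.75V), C2(5μF, Q=12μC, V=2.40V), C3(1μF, Q=14μC, V=14.00V), C4(2μF, Q=19μC, V=9.50V)
Op 1: CLOSE 4-1: Q_total=30.00, C_total=6.00, V=5.00; Q4=10.00, Q1=20.00; dissipated=30.375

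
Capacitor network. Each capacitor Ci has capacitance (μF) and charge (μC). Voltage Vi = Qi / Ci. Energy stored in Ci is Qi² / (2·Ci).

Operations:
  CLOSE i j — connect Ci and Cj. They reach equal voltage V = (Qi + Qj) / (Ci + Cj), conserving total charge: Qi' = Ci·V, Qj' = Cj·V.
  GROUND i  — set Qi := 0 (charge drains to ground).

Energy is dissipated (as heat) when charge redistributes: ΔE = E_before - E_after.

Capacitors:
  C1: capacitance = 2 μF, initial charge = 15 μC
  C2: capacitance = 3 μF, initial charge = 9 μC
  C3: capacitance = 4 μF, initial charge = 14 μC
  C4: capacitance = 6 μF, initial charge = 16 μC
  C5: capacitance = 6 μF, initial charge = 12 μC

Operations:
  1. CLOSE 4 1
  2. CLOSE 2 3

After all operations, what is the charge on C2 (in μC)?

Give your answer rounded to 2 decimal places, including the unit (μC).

Answer: 9.86 μC

Derivation:
Initial: C1(2μF, Q=15μC, V=7.50V), C2(3μF, Q=9μC, V=3.00V), C3(4μF, Q=14μC, V=3.50V), C4(6μF, Q=16μC, V=2.67V), C5(6μF, Q=12μC, V=2.00V)
Op 1: CLOSE 4-1: Q_total=31.00, C_total=8.00, V=3.88; Q4=23.25, Q1=7.75; dissipated=17.521
Op 2: CLOSE 2-3: Q_total=23.00, C_total=7.00, V=3.29; Q2=9.86, Q3=13.14; dissipated=0.214
Final charges: Q1=7.75, Q2=9.86, Q3=13.14, Q4=23.25, Q5=12.00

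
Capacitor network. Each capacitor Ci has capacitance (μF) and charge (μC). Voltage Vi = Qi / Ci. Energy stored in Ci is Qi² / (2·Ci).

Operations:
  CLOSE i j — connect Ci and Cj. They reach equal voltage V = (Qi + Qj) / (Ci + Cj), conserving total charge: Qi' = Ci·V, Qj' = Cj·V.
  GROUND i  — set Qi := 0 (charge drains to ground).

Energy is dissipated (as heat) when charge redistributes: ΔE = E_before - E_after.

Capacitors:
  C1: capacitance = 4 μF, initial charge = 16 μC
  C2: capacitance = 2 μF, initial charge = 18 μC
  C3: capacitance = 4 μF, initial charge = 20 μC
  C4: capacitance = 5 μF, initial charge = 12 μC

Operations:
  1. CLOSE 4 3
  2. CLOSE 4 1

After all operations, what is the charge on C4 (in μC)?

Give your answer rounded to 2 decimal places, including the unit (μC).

Initial: C1(4μF, Q=16μC, V=4.00V), C2(2μF, Q=18μC, V=9.00V), C3(4μF, Q=20μC, V=5.00V), C4(5μF, Q=12μC, V=2.40V)
Op 1: CLOSE 4-3: Q_total=32.00, C_total=9.00, V=3.56; Q4=17.78, Q3=14.22; dissipated=7.511
Op 2: CLOSE 4-1: Q_total=33.78, C_total=9.00, V=3.75; Q4=18.77, Q1=15.01; dissipated=0.219
Final charges: Q1=15.01, Q2=18.00, Q3=14.22, Q4=18.77

Answer: 18.77 μC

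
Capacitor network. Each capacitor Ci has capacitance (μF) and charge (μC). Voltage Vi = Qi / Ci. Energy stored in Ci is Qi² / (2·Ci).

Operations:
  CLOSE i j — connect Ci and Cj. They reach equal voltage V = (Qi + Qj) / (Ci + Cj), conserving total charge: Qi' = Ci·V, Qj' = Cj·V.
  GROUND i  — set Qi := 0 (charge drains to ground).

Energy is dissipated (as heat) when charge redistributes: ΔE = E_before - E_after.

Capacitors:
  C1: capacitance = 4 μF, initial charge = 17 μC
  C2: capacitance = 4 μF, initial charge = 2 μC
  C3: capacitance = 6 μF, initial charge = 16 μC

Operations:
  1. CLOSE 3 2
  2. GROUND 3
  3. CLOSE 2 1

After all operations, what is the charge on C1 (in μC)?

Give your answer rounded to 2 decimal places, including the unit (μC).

Answer: 12.10 μC

Derivation:
Initial: C1(4μF, Q=17μC, V=4.25V), C2(4μF, Q=2μC, V=0.50V), C3(6μF, Q=16μC, V=2.67V)
Op 1: CLOSE 3-2: Q_total=18.00, C_total=10.00, V=1.80; Q3=10.80, Q2=7.20; dissipated=5.633
Op 2: GROUND 3: Q3=0; energy lost=9.720
Op 3: CLOSE 2-1: Q_total=24.20, C_total=8.00, V=3.02; Q2=12.10, Q1=12.10; dissipated=6.003
Final charges: Q1=12.10, Q2=12.10, Q3=0.00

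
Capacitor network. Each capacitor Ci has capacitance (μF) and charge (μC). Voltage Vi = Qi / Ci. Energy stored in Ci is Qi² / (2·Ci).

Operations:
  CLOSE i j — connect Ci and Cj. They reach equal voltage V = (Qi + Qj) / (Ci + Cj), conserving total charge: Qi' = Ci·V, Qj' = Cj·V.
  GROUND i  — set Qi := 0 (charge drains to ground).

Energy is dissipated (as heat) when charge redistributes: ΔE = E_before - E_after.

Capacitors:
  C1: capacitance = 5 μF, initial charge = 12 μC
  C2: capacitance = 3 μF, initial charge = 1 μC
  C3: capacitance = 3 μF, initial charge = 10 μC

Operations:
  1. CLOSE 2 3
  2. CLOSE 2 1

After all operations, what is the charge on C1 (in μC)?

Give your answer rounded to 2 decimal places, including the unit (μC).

Answer: 10.94 μC

Derivation:
Initial: C1(5μF, Q=12μC, V=2.40V), C2(3μF, Q=1μC, V=0.33V), C3(3μF, Q=10μC, V=3.33V)
Op 1: CLOSE 2-3: Q_total=11.00, C_total=6.00, V=1.83; Q2=5.50, Q3=5.50; dissipated=6.750
Op 2: CLOSE 2-1: Q_total=17.50, C_total=8.00, V=2.19; Q2=6.56, Q1=10.94; dissipated=0.301
Final charges: Q1=10.94, Q2=6.56, Q3=5.50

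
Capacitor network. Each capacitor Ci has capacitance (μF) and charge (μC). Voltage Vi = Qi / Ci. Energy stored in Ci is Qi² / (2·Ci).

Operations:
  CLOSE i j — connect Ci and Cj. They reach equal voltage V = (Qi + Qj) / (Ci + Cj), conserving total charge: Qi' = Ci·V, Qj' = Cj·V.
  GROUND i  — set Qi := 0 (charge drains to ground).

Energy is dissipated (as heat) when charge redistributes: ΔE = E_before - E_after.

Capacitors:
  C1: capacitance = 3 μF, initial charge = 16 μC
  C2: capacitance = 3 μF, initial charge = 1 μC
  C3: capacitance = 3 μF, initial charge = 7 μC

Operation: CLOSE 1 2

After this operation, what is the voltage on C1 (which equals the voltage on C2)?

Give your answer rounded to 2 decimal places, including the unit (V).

Answer: 2.83 V

Derivation:
Initial: C1(3μF, Q=16μC, V=5.33V), C2(3μF, Q=1μC, V=0.33V), C3(3μF, Q=7μC, V=2.33V)
Op 1: CLOSE 1-2: Q_total=17.00, C_total=6.00, V=2.83; Q1=8.50, Q2=8.50; dissipated=18.750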